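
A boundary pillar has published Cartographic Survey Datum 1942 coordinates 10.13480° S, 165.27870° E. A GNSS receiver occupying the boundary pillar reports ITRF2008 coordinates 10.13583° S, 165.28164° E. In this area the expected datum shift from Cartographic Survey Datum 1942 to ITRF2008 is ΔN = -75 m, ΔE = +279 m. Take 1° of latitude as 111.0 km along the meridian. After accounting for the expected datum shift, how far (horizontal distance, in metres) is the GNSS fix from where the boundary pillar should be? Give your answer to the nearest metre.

58 m

Observed coordinate differences: Δφ = -0.00103°, Δλ = +0.00294°.
Converting to metres (1° lat = 111000 m, cos φ = 0.984396): observed ΔN = -114.3 m, observed ΔE = 321.2 m.
Subtracting the expected shift leaves a residual of -114.3 − (-75) = -39.3 m north and 321.2 − (279) = 42.2 m east.
Residual distance = √((-39.3)² + 42.2²) = 57.7 m.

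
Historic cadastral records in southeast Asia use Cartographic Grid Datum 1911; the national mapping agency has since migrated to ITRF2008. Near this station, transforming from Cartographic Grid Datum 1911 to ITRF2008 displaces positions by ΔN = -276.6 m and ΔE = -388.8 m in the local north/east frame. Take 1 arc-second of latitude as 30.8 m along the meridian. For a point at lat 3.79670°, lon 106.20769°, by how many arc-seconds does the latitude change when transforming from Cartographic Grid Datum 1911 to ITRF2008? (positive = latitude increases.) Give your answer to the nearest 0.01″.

1″ of latitude = 30.80 m, so Δφ = -276.6 / 30.80 = -8.981″.

Δφ = -8.98″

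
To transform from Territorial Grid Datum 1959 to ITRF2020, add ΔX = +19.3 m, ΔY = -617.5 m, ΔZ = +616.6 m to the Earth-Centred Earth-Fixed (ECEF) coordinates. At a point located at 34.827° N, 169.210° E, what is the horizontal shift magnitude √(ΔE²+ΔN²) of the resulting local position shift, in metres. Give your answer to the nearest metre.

At φ = 34.827°, λ = 169.210°: sin φ = 0.571100, cos φ = 0.820880, sin λ = 0.187210, cos λ = -0.982320.
ΔE = −sin λ·ΔX + cos λ·ΔY = −(0.187210)·(19.3) + (-0.982320)·(-617.5) = 602.97 m.
ΔN = −sin φ cos λ·ΔX − sin φ sin λ·ΔY + cos φ·ΔZ = −(0.571100)(-0.982320)(19.3) − (0.571100)(0.187210)(-617.5) + (0.820880)(616.6) = 583.00 m.
Horizontal magnitude = √(ΔE² + ΔN²) = √(602.97² + 583.00²) = 838.73 m.

839 m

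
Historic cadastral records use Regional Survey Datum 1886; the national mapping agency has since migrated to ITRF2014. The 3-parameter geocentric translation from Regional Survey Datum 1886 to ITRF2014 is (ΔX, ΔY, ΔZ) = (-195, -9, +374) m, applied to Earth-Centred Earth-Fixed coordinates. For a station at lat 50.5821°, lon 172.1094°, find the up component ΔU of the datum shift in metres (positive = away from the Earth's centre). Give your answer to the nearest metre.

At φ = 50.5821°, λ = 172.1094°: sin φ = 0.772535, cos φ = 0.634972, sin λ = 0.137282, cos λ = -0.990532.
ΔU = cos φ cos λ·ΔX + cos φ sin λ·ΔY + sin φ·ΔZ = (0.634972)(-0.990532)(-195) + (0.634972)(0.137282)(-9) + (0.772535)(374) = 410.79 m.

ΔU = 411 m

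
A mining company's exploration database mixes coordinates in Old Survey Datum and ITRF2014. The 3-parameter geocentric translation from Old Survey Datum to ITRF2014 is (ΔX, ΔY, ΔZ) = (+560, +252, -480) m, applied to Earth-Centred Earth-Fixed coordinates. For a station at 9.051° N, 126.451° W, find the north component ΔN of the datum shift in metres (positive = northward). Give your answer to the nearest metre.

ΔN = -390 m

At φ = 9.051°, λ = -126.451°: sin φ = 0.157314, cos φ = 0.987549, sin λ = -0.804365, cos λ = -0.594135.
ΔN = −sin φ cos λ·ΔX − sin φ sin λ·ΔY + cos φ·ΔZ = −(0.157314)(-0.594135)(560) − (0.157314)(-0.804365)(252) + (0.987549)(-480) = -389.80 m.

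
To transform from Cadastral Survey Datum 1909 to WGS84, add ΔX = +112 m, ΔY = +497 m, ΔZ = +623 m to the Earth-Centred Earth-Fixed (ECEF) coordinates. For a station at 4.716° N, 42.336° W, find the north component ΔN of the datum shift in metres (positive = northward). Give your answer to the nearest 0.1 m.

ΔN = 641.6 m

The local north axis is (−sin φ cos λ, −sin φ sin λ, cos φ), giving ΔN = -6.807 + 27.519 + 620.891 = 641.60 m.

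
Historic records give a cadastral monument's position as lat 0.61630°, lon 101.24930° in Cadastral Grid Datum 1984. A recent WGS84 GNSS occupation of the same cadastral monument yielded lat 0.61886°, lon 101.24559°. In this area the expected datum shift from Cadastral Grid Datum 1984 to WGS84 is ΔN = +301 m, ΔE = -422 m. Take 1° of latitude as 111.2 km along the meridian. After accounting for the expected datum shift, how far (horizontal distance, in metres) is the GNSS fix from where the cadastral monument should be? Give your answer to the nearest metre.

19 m

Observed coordinate differences: Δφ = +0.00256°, Δλ = -0.00371°.
Converting to metres (1° lat = 111200 m, cos φ = 0.999942): observed ΔN = 284.7 m, observed ΔE = -412.5 m.
Subtracting the expected shift leaves a residual of 284.7 − (301) = -16.3 m north and -412.5 − (-422) = 9.5 m east.
Residual distance = √((-16.3)² + 9.5²) = 18.9 m.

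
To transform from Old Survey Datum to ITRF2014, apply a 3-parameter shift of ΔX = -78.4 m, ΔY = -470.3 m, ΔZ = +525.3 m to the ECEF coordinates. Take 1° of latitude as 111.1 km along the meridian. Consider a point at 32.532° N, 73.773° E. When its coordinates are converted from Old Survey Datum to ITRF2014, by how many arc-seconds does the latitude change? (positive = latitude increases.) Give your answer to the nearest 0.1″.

sin φ = 0.537771, cos φ = 0.843091, sin λ = 0.960162, cos λ = 0.279444.
North component: ΔN = −sin φ cos λ·ΔX − sin φ sin λ·ΔY + cos φ·ΔZ = −(0.537771)(0.279444)(-78.4) − (0.537771)(0.960162)(-470.3) + (0.843091)(525.3) = 697.50 m.
1° of latitude spans 111100 m, so Δφ = 697.50 / 111100 × 3600 = 22.601″.

Δφ = 22.6″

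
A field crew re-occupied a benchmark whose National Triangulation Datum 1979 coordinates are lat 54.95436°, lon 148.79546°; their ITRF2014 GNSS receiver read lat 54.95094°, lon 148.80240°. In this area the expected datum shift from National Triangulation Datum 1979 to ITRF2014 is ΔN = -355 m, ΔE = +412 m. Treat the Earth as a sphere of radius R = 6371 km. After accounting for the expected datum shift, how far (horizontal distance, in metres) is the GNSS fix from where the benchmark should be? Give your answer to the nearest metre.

40 m

Observed coordinate differences: Δφ = -0.00342°, Δλ = +0.00694°.
Converting to metres (1° lat = 111195 m, cos φ = 0.574229): observed ΔN = -380.3 m, observed ΔE = 443.1 m.
Subtracting the expected shift leaves a residual of -380.3 − (-355) = -25.3 m north and 443.1 − (412) = 31.1 m east.
Residual distance = √((-25.3)² + 31.1²) = 40.1 m.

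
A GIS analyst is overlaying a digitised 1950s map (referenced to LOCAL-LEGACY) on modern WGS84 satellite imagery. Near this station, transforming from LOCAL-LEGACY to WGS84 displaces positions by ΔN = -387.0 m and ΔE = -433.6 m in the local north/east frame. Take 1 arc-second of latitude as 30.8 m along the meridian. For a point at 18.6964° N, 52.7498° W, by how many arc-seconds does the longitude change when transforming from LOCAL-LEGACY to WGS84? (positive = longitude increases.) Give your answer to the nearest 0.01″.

At latitude 18.6964°, cos φ = 0.947230.
1″ of longitude at this latitude = 30.80 × cos φ = 29.1747 m, so Δλ = -433.6 / 29.1747 = -14.862″.

Δλ = -14.86″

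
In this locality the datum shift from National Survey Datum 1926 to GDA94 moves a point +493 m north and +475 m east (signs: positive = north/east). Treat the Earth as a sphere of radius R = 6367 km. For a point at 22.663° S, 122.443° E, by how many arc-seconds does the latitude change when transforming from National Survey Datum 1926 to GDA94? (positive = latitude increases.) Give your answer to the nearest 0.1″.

Δφ = 16.0″

On a sphere of radius R, 1 rad of latitude = R, so Δφ = ΔN / R = 493.0 / 6367000 = 7.7431e-05 rad = 15.971″.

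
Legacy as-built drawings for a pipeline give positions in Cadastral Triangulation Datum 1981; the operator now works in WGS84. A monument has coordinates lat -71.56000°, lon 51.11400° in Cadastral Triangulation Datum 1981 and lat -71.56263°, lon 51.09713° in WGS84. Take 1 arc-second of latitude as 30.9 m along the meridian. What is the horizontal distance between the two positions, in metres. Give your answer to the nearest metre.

Δφ = -71.56263° − -71.56000° = -0.00263°; Δλ = 51.09713° − 51.11400° = -0.01687°.
1° of latitude = 3600 × 30.90 = 111240 m.
ΔN = Δφ × 111240 = -292.6 m; ΔE = Δλ × 111240 × cos(-71.56000°) = -0.01687 × 111240 × 0.316311 = -593.6 m.
Distance = √(ΔE² + ΔN²) = √((-593.6)² + (-292.6)²) = 661.8 m.

662 m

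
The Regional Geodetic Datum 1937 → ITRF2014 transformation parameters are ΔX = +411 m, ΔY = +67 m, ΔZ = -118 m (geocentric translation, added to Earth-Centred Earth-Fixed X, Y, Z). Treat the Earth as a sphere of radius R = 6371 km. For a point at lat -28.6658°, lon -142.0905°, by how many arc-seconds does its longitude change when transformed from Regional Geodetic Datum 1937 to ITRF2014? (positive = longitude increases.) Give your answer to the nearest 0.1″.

Δλ = 7.4″

sin φ = -0.479700, cos φ = 0.877433, sin λ = -0.614416, cos λ = -0.788982.
East component: ΔE = −sin λ·ΔX + cos λ·ΔY = −(-0.614416)(411) + (-0.788982)(67) = 199.66 m.
1° of latitude spans πR/180 = 111195 m; at latitude φ, 1° of longitude spans that × cos φ = 97566.1 m, so Δλ = 199.66 / 97566.1 × 3600 = 7.367″.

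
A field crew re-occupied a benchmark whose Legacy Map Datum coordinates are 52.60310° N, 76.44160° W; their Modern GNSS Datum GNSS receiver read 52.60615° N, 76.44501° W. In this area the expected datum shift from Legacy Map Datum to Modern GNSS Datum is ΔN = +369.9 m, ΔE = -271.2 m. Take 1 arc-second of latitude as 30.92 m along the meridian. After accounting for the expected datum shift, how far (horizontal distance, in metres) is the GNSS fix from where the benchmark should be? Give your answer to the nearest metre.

51 m

Observed coordinate differences: Δφ = +0.00305°, Δλ = -0.00341°.
Converting to metres (1° lat = 111312 m, cos φ = 0.607333): observed ΔN = 339.5 m, observed ΔE = -230.5 m.
Subtracting the expected shift leaves a residual of 339.5 − (369.9) = -30.4 m north and -230.5 − (-271.2) = 40.7 m east.
Residual distance = √((-30.4)² + 40.7²) = 50.8 m.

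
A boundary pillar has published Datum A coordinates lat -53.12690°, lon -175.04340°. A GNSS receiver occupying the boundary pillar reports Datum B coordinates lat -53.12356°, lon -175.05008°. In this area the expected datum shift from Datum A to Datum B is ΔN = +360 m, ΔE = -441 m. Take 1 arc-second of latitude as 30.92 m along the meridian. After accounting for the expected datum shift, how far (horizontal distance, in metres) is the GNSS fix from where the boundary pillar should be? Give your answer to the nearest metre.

Observed coordinate differences: Δφ = +0.00334°, Δλ = -0.00668°.
Converting to metres (1° lat = 111312 m, cos φ = 0.600045): observed ΔN = 371.8 m, observed ΔE = -446.2 m.
Subtracting the expected shift leaves a residual of 371.8 − (360) = 11.8 m north and -446.2 − (-441) = -5.2 m east.
Residual distance = √(11.8² + (-5.2)²) = 12.9 m.

13 m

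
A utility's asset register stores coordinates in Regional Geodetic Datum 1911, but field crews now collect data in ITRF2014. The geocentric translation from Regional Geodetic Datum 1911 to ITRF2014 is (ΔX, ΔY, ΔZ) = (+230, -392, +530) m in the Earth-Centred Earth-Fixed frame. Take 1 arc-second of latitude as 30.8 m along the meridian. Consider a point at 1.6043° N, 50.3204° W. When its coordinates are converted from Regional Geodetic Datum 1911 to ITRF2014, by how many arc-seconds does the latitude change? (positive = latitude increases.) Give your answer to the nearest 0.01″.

Δφ = 16.79″

sin φ = 0.027997, cos φ = 0.999608, sin λ = -0.769627, cos λ = 0.638494.
North component: ΔN = −sin φ cos λ·ΔX − sin φ sin λ·ΔY + cos φ·ΔZ = −(0.027997)(0.638494)(230) − (0.027997)(-0.769627)(-392) + (0.999608)(530) = 517.23 m.
1° of latitude spans 3600 × 30.80 = 110880 m, so Δφ = 517.23 / 110880 × 3600 = 16.793″.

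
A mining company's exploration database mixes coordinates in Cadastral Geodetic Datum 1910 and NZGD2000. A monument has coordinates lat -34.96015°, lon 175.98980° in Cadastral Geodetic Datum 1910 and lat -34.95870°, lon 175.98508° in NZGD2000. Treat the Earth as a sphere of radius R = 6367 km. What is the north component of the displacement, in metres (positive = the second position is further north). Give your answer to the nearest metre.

ΔN = 161 m

Δφ = -34.95870° − -34.96015° = +0.00145°; Δλ = 175.98508° − 175.98980° = -0.00472°.
1° along a meridian = πR/180 = 111125 m.
ΔN = Δφ × 111125 = 161.1 m; ΔE = Δλ × 111125 × cos(-34.96015°) = -0.00472 × 111125 × 0.819551 = -429.9 m.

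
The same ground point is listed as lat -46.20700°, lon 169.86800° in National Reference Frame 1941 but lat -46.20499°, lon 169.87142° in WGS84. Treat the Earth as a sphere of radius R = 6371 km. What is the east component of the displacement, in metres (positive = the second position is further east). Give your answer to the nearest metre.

ΔE = 263 m

Δφ = -46.20499° − -46.20700° = +0.00201°; Δλ = 169.87142° − 169.86800° = +0.00342°.
1° along a meridian = πR/180 = 111195 m.
ΔN = Δφ × 111195 = 223.5 m; ΔE = Δλ × 111195 × cos(-46.20700°) = +0.00342 × 111195 × 0.692055 = 263.2 m.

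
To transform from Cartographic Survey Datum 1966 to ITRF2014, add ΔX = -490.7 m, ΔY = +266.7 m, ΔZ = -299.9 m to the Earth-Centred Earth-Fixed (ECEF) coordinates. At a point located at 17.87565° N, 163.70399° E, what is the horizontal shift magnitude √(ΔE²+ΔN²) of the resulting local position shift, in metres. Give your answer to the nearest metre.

The local east axis at (φ, λ) is (−sin λ, cos λ, 0), so ΔE = −sin(163.70399°)·(-490.7) + cos(163.70399°)·266.7 = -118.29 m.
The local north axis is (−sin φ cos λ, −sin φ sin λ, cos φ), giving ΔN = -144.570 − 22.971 − 285.422 = -452.96 m.
Horizontal magnitude = √(ΔE² + ΔN²) = √((-118.29)² + (-452.96)²) = 468.16 m.

468 m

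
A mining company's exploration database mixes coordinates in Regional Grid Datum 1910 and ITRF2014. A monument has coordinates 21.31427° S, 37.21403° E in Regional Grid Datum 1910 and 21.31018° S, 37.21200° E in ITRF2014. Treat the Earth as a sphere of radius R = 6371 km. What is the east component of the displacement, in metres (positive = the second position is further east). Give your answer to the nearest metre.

Δφ = -21.31018° − -21.31427° = +0.00409°; Δλ = 37.21200° − 37.21403° = -0.00203°.
1° along a meridian = πR/180 = 111195 m.
ΔN = Δφ × 111195 = 454.8 m; ΔE = Δλ × 111195 × cos(-21.31427°) = -0.00203 × 111195 × 0.931601 = -210.3 m.

ΔE = -210 m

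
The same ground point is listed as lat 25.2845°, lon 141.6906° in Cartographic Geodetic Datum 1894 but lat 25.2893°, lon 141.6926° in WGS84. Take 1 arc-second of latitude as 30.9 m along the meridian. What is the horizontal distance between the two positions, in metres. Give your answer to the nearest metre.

Δφ = 25.2893° − 25.2845° = +0.0048°; Δλ = 141.6926° − 141.6906° = +0.0020°.
1° of latitude = 3600 × 30.90 = 111240 m.
ΔN = Δφ × 111240 = 534.0 m; ΔE = Δλ × 111240 × cos(25.2845°) = +0.0020 × 111240 × 0.904198 = 201.2 m.
Distance = √(ΔE² + ΔN²) = √(201.2² + 534.0²) = 570.6 m.

571 m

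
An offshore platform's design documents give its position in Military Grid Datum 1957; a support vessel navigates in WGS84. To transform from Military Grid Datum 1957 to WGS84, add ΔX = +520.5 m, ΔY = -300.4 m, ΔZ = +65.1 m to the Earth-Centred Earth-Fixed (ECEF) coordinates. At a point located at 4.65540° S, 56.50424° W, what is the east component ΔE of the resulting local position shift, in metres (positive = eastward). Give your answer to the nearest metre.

At φ = -4.65540°, λ = -56.50424°: sin φ = -0.081163, cos φ = 0.996701, sin λ = -0.833927, cos λ = 0.551875.
ΔE = −sin λ·ΔX + cos λ·ΔY = −(-0.833927)·(520.5) + (0.551875)·(-300.4) = 268.28 m.

ΔE = 268 m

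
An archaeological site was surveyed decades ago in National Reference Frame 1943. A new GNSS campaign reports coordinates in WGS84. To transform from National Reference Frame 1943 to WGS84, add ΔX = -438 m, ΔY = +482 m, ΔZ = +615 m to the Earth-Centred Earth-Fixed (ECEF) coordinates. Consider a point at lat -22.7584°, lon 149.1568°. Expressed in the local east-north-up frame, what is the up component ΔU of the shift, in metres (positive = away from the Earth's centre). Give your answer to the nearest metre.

ΔU = 337 m

At φ = -22.7584°, λ = 149.1568°: sin φ = -0.386846, cos φ = 0.922144, sin λ = 0.512690, cos λ = -0.858574.
ΔU = cos φ cos λ·ΔX + cos φ sin λ·ΔY + sin φ·ΔZ = (0.922144)(-0.858574)(-438) + (0.922144)(0.512690)(482) + (-0.386846)(615) = 336.74 m.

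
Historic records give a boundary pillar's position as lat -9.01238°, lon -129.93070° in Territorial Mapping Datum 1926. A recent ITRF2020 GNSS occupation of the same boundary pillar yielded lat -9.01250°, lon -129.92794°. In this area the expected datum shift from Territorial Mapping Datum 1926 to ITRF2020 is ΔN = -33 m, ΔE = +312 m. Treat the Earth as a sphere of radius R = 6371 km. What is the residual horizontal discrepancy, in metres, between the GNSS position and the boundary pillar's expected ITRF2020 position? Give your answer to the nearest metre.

22 m

Observed coordinate differences: Δφ = -0.00012°, Δλ = +0.00276°.
Converting to metres (1° lat = 111195 m, cos φ = 0.987655): observed ΔN = -13.3 m, observed ΔE = 303.1 m.
Subtracting the expected shift leaves a residual of -13.3 − (-33) = 19.7 m north and 303.1 − (312) = -8.9 m east.
Residual distance = √(19.7² + (-8.9)²) = 21.6 m.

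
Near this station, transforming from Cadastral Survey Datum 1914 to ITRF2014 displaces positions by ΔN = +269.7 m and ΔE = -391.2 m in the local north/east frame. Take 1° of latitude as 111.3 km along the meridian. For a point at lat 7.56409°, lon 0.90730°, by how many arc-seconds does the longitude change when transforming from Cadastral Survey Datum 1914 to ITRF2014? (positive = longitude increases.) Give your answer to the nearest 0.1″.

Δλ = -12.8″

At latitude 7.56409°, cos φ = 0.991298.
1° of longitude at this latitude = 111.3 × cos φ = 110.33 km, so Δλ = -391.2 / 110331.5 = -0.0035457° = -12.764″.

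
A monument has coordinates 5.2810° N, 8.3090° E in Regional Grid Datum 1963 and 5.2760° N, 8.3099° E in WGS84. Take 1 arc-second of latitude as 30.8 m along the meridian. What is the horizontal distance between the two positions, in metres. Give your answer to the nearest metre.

563 m

Δφ = 5.2760° − 5.2810° = -0.0050°; Δλ = 8.3099° − 8.3090° = +0.0009°.
1° of latitude = 3600 × 30.80 = 110880 m.
ΔN = Δφ × 110880 = -554.4 m; ΔE = Δλ × 110880 × cos(5.2810°) = +0.0009 × 110880 × 0.995755 = 99.4 m.
Distance = √(ΔE² + ΔN²) = √(99.4² + (-554.4)²) = 563.2 m.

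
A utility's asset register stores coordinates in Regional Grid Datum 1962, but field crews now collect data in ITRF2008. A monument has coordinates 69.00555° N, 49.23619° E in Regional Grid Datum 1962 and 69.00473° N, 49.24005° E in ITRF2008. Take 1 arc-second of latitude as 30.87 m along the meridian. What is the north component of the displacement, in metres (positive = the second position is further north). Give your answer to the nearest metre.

ΔN = -91 m

Δφ = 69.00473° − 69.00555° = -0.00082°; Δλ = 49.24005° − 49.23619° = +0.00386°.
1° of latitude = 3600 × 30.87 = 111132 m.
ΔN = Δφ × 111132 = -91.1 m; ΔE = Δλ × 111132 × cos(69.00555°) = +0.00386 × 111132 × 0.358278 = 153.7 m.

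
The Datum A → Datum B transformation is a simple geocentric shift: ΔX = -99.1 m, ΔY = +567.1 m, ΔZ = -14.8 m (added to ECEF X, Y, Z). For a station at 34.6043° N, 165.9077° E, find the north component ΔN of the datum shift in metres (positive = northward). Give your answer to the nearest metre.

At φ = 34.6043°, λ = 165.9077°: sin φ = 0.567906, cos φ = 0.823094, sin λ = 0.243485, cos λ = -0.969905.
ΔN = −sin φ cos λ·ΔX − sin φ sin λ·ΔY + cos φ·ΔZ = −(0.567906)(-0.969905)(-99.1) − (0.567906)(0.243485)(567.1) + (0.823094)(-14.8) = -145.18 m.

ΔN = -145 m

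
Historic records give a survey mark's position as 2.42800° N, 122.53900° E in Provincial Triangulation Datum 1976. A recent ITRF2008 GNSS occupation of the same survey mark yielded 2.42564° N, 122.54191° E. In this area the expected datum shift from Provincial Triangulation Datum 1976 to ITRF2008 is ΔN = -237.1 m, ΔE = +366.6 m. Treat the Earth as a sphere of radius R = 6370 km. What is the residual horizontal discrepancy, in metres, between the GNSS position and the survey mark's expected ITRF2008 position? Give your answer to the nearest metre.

50 m

Observed coordinate differences: Δφ = -0.00236°, Δλ = +0.00291°.
Converting to metres (1° lat = 111177 m, cos φ = 0.999102): observed ΔN = -262.4 m, observed ΔE = 323.2 m.
Subtracting the expected shift leaves a residual of -262.4 − (-237.1) = -25.3 m north and 323.2 − (366.6) = -43.4 m east.
Residual distance = √((-25.3)² + (-43.4)²) = 50.2 m.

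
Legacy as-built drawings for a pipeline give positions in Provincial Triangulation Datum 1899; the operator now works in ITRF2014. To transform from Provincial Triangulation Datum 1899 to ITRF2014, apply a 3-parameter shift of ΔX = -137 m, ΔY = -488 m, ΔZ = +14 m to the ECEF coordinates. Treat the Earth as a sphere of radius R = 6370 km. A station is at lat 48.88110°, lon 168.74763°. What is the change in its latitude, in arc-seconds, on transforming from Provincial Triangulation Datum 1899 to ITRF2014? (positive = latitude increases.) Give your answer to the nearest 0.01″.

Δφ = -0.66″

sin φ = 0.753347, cos φ = 0.657624, sin λ = 0.195131, cos λ = -0.980777.
North component: ΔN = −sin φ cos λ·ΔX − sin φ sin λ·ΔY + cos φ·ΔZ = −(0.753347)(-0.980777)(-137) − (0.753347)(0.195131)(-488) + (0.657624)(14) = -20.28 m.
1° of latitude spans πR/180 = 111177 m, so Δφ = -20.28 / 111177 × 3600 = -0.657″.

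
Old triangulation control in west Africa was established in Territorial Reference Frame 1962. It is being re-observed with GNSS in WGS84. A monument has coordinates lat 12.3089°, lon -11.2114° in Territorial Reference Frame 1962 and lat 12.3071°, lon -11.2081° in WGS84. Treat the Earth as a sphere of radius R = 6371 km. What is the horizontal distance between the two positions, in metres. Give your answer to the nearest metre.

411 m

Δφ = 12.3071° − 12.3089° = -0.0018°; Δλ = -11.2081° − -11.2114° = +0.0033°.
1° along a meridian = πR/180 = 111195 m.
ΔN = Δφ × 111195 = -200.2 m; ΔE = Δλ × 111195 × cos(12.3089°) = +0.0033 × 111195 × 0.977012 = 358.5 m.
Distance = √(ΔE² + ΔN²) = √(358.5² + (-200.2)²) = 410.6 m.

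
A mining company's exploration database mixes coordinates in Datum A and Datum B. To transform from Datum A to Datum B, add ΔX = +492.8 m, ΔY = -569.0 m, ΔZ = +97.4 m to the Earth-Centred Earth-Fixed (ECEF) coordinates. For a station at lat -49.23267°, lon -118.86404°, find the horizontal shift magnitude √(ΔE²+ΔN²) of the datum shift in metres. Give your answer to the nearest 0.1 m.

752.9 m

The local east axis at (φ, λ) is (−sin λ, cos λ, 0), so ΔE = −sin(-118.86404°)·492.8 + cos(-118.86404°)·(-569.0) = 706.25 m.
The local north axis is (−sin φ cos λ, −sin φ sin λ, cos φ), giving ΔN = -180.171 + 377.405 + 63.601 = 260.84 m.
Horizontal magnitude = √(ΔE² + ΔN²) = √(706.25² + 260.84²) = 752.88 m.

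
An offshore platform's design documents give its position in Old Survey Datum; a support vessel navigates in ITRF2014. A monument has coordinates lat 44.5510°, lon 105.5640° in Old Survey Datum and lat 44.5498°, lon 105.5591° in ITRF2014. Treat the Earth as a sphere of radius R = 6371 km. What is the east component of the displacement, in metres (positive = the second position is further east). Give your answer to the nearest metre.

ΔE = -388 m

Δφ = 44.5498° − 44.5510° = -0.0012°; Δλ = 105.5591° − 105.5640° = -0.0049°.
1° along a meridian = πR/180 = 111195 m.
ΔN = Δφ × 111195 = -133.4 m; ΔE = Δλ × 111195 × cos(44.5510°) = -0.0049 × 111195 × 0.712626 = -388.3 m.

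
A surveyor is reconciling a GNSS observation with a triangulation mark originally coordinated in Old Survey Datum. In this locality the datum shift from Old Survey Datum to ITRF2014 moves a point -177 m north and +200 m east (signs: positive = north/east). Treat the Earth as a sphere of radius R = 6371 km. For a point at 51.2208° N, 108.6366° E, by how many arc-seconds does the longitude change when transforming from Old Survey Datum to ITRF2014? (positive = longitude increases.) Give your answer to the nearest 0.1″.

Δλ = 10.3″

At latitude 51.2208°, cos φ = 0.626321.
One radian of longitude at latitude φ spans R cos φ, so Δλ = ΔE / (R cos φ) = 200.0 / (6371000 × 0.626321) = 5.0122e-05 rad = 10.338″.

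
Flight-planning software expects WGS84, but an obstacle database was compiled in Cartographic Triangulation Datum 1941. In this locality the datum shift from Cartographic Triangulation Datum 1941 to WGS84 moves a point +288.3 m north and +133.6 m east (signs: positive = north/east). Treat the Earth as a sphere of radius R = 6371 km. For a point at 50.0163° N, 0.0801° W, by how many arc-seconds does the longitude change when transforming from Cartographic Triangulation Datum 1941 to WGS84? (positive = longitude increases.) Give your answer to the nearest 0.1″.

Δλ = 6.7″

At latitude 50.0163°, cos φ = 0.642570.
One radian of longitude at latitude φ spans R cos φ, so Δλ = ΔE / (R cos φ) = 133.6 / (6371000 × 0.642570) = 3.2635e-05 rad = 6.731″.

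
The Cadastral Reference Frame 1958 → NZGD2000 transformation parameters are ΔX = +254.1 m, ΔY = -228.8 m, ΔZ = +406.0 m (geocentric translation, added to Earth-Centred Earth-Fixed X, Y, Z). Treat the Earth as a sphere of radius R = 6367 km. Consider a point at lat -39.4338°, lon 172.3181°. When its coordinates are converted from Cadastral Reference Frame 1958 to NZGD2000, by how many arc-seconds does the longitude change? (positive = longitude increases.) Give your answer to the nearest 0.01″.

sin φ = -0.635186, cos φ = 0.772359, sin λ = 0.133673, cos λ = -0.991025.
East component: ΔE = −sin λ·ΔX + cos λ·ΔY = −(0.133673)(254.1) + (-0.991025)(-228.8) = 192.78 m.
1° of latitude spans πR/180 = 111125 m; at latitude φ, 1° of longitude spans that × cos φ = 85828.5 m, so Δλ = 192.78 / 85828.5 × 3600 = 8.086″.

Δλ = 8.09″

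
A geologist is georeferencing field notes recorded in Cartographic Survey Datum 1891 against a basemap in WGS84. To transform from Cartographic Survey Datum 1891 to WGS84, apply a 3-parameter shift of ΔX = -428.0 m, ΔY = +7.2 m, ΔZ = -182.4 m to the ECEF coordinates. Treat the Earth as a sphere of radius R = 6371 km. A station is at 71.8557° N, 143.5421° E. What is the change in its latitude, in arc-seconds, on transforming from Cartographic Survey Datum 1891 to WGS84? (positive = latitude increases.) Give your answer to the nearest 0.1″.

Δφ = -12.6″

sin φ = 0.950275, cos φ = 0.311411, sin λ = 0.594232, cos λ = -0.804294.
North component: ΔN = −sin φ cos λ·ΔX − sin φ sin λ·ΔY + cos φ·ΔZ = −(0.950275)(-0.804294)(-428.0) − (0.950275)(0.594232)(7.2) + (0.311411)(-182.4) = -387.99 m.
1° of latitude spans πR/180 = 111195 m, so Δφ = -387.99 / 111195 × 3600 = -12.561″.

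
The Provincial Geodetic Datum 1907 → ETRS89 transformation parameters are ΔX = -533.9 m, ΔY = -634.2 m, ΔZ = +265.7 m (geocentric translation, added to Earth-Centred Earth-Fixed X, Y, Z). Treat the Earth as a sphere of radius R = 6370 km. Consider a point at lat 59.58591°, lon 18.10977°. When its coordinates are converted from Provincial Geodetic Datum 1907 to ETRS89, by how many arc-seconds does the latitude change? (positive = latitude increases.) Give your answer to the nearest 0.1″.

sin φ = 0.862389, cos φ = 0.506246, sin λ = 0.310839, cos λ = 0.950463.
North component: ΔN = −sin φ cos λ·ΔX − sin φ sin λ·ΔY + cos φ·ΔZ = −(0.862389)(0.950463)(-533.9) − (0.862389)(0.310839)(-634.2) + (0.506246)(265.7) = 742.14 m.
1° of latitude spans πR/180 = 111177 m, so Δφ = 742.14 / 111177 × 3600 = 24.031″.

Δφ = 24.0″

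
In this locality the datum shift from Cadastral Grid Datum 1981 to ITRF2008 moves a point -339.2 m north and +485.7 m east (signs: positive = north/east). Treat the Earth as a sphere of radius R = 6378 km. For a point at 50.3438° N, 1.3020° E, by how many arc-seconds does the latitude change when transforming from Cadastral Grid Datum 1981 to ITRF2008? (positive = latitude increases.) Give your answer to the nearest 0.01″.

On a sphere of radius R, 1 rad of latitude = R, so Δφ = ΔN / R = -339.2 / 6378000 = -5.3183e-05 rad = -10.970″.

Δφ = -10.97″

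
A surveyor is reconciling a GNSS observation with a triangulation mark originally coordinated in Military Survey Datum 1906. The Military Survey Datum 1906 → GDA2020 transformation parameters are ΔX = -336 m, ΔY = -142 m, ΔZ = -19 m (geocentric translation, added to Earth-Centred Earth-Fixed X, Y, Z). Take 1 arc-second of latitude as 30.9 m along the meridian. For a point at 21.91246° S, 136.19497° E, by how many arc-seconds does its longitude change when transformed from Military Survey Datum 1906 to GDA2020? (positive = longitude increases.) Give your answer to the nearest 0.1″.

sin φ = -0.373190, cos φ = 0.927755, sin λ = 0.692207, cos λ = -0.721699.
East component: ΔE = −sin λ·ΔX + cos λ·ΔY = −(0.692207)(-336) + (-0.721699)(-142) = 335.06 m.
1° of latitude spans 3600 × 30.90 = 111240 m; at latitude φ, 1° of longitude spans that × cos φ = 103203.5 m, so Δλ = 335.06 / 103203.5 × 3600 = 11.688″.

Δλ = 11.7″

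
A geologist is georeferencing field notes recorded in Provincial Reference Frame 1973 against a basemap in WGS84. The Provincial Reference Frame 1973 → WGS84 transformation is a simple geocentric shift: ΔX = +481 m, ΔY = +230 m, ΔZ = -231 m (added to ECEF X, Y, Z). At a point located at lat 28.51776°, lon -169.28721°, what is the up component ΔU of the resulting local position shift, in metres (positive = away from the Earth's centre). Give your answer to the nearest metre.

The local up (radial) axis is (cos φ cos λ, cos φ sin λ, sin φ), giving ΔU = -415.274 − 37.566 − 110.287 = -563.13 m.

ΔU = -563 m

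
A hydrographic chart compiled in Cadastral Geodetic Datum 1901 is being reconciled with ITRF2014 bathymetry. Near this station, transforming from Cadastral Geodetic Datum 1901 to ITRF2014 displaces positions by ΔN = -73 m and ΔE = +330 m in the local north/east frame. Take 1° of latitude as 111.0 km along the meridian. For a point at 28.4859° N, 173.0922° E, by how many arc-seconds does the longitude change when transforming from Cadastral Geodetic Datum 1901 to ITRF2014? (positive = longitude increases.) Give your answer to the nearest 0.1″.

At latitude 28.4859°, cos φ = 0.878935.
1° of longitude at this latitude = 111.0 × cos φ = 97.56 km, so Δλ = 330.0 / 97561.7 = 0.0033825° = 12.177″.

Δλ = 12.2″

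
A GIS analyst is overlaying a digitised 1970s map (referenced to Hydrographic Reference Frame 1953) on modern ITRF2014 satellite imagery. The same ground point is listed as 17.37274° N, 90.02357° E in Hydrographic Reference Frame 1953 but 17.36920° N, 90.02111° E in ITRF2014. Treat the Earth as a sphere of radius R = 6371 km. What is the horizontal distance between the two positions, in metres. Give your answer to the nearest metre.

472 m

Δφ = 17.36920° − 17.37274° = -0.00354°; Δλ = 90.02111° − 90.02357° = -0.00246°.
1° along a meridian = πR/180 = 111195 m.
ΔN = Δφ × 111195 = -393.6 m; ΔE = Δλ × 111195 × cos(17.37274°) = -0.00246 × 111195 × 0.954382 = -261.1 m.
Distance = √(ΔE² + ΔN²) = √((-261.1)² + (-393.6)²) = 472.3 m.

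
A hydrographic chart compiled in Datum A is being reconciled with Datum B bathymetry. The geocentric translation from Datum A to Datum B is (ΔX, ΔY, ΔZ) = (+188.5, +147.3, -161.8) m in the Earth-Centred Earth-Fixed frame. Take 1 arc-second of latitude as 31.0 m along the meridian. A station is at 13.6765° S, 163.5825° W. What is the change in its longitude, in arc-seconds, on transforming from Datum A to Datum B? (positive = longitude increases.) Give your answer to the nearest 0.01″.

sin φ = -0.236440, cos φ = 0.971646, sin λ = -0.282634, cos λ = -0.959228.
East component: ΔE = −sin λ·ΔX + cos λ·ΔY = −(-0.282634)(188.5) + (-0.959228)(147.3) = -88.02 m.
1° of latitude spans 3600 × 31.00 = 111600 m; at latitude φ, 1° of longitude spans that × cos φ = 108435.7 m, so Δλ = -88.02 / 108435.7 × 3600 = -2.922″.

Δλ = -2.92″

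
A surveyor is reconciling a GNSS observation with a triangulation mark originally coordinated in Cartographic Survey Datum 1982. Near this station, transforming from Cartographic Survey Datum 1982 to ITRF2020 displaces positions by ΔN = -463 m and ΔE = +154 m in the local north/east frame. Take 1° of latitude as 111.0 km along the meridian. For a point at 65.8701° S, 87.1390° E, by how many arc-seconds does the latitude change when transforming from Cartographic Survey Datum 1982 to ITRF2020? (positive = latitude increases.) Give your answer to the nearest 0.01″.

1° of latitude = 111.0 km, so Δφ = -463.0 / 111000 = -0.0041712° = -15.016″.

Δφ = -15.02″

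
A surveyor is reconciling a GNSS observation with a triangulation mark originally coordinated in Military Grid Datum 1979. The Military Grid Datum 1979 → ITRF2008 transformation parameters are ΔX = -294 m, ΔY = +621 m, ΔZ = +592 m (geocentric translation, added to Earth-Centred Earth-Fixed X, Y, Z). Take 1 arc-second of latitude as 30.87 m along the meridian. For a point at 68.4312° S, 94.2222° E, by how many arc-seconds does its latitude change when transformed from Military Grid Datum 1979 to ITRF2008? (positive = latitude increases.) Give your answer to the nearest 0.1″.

sin φ = -0.929977, cos φ = 0.367618, sin λ = 0.997286, cos λ = -0.073625.
North component: ΔN = −sin φ cos λ·ΔX − sin φ sin λ·ΔY + cos φ·ΔZ = −(-0.929977)(-0.073625)(-294) − (-0.929977)(0.997286)(621) + (0.367618)(592) = 813.71 m.
1° of latitude spans 3600 × 30.87 = 111132 m, so Δφ = 813.71 / 111132 × 3600 = 26.359″.

Δφ = 26.4″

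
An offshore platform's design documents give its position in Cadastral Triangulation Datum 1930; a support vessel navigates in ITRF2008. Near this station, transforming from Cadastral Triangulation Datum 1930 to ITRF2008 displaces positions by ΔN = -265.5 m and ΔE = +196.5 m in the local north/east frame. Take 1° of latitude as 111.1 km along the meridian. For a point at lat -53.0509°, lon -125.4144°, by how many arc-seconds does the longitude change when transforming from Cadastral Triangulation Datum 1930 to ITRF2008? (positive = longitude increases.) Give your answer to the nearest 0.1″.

Δλ = 10.6″

At latitude -53.0509°, cos φ = 0.601105.
1° of longitude at this latitude = 111.1 × cos φ = 66.78 km, so Δλ = 196.5 / 66782.8 = 0.0029424° = 10.593″.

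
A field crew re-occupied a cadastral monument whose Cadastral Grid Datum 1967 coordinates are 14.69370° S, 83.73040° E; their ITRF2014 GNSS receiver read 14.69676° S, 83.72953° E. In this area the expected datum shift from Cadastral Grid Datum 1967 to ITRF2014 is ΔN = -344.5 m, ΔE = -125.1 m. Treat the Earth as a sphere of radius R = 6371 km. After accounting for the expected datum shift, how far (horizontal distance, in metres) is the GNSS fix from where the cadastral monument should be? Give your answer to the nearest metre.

32 m

Observed coordinate differences: Δφ = -0.00306°, Δλ = -0.00087°.
Converting to metres (1° lat = 111195 m, cos φ = 0.967296): observed ΔN = -340.3 m, observed ΔE = -93.6 m.
Subtracting the expected shift leaves a residual of -340.3 − (-344.5) = 4.2 m north and -93.6 − (-125.1) = 31.5 m east.
Residual distance = √(4.2² + 31.5²) = 31.8 m.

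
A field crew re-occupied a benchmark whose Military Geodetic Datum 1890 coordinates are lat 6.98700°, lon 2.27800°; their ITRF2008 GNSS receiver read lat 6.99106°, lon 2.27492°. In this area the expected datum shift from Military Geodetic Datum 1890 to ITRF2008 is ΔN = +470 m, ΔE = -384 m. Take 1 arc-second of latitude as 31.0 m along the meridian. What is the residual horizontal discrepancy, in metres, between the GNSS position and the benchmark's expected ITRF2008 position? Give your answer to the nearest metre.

46 m

Observed coordinate differences: Δφ = +0.00406°, Δλ = -0.00308°.
Converting to metres (1° lat = 111600 m, cos φ = 0.992574): observed ΔN = 453.1 m, observed ΔE = -341.2 m.
Subtracting the expected shift leaves a residual of 453.1 − (470) = -16.9 m north and -341.2 − (-384) = 42.8 m east.
Residual distance = √((-16.9)² + 42.8²) = 46.0 m.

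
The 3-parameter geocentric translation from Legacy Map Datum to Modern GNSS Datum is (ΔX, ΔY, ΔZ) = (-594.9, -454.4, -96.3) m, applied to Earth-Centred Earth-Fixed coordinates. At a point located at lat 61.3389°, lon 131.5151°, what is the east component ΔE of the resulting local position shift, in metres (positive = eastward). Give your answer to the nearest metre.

ΔE = 747 m

The local east axis at (φ, λ) is (−sin λ, cos λ, 0), so ΔE = −sin(131.5151°)·(-594.9) + cos(131.5151°)·(-454.4) = 746.63 m.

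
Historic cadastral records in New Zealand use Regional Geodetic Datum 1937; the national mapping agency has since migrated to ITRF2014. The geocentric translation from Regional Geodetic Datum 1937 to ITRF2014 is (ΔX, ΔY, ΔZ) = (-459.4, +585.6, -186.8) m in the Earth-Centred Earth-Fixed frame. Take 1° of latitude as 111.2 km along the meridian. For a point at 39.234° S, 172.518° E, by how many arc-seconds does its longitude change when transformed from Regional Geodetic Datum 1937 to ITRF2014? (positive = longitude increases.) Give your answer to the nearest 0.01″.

sin φ = -0.632489, cos φ = 0.774569, sin λ = 0.130215, cos λ = -0.991486.
East component: ΔE = −sin λ·ΔX + cos λ·ΔY = −(0.130215)(-459.4) + (-0.991486)(585.6) = -520.79 m.
1° of latitude spans 111200 m; at latitude φ, 1° of longitude spans that × cos φ = 86132.1 m, so Δλ = -520.79 / 86132.1 × 3600 = -21.767″.

Δλ = -21.77″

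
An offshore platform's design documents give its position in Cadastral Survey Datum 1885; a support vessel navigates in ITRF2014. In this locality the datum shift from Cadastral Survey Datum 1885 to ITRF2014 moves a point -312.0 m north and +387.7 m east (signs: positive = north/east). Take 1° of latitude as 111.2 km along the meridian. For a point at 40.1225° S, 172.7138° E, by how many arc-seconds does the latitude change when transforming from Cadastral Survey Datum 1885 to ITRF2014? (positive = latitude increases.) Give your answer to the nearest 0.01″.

Δφ = -10.10″

1° of latitude = 111.2 km, so Δφ = -312.0 / 111200 = -0.0028058° = -10.101″.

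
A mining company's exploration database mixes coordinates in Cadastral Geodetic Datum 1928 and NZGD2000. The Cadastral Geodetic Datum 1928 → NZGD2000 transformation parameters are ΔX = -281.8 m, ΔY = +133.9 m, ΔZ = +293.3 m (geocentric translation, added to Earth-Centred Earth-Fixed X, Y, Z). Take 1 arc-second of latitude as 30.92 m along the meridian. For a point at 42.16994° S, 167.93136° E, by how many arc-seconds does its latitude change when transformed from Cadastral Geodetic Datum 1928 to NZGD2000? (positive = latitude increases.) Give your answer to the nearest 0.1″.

Δφ = 13.6″

sin φ = -0.671332, cos φ = 0.741157, sin λ = 0.209083, cos λ = -0.977898.
North component: ΔN = −sin φ cos λ·ΔX − sin φ sin λ·ΔY + cos φ·ΔZ = −(-0.671332)(-0.977898)(-281.8) − (-0.671332)(0.209083)(133.9) + (0.741157)(293.3) = 421.18 m.
1° of latitude spans 3600 × 30.92 = 111312 m, so Δφ = 421.18 / 111312 × 3600 = 13.621″.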